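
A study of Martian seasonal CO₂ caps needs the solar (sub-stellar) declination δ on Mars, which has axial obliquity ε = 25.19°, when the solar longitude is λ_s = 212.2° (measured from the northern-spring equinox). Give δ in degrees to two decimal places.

sin δ = sin ε · sin λ_s = sin 25.19° × sin 212.2° = -0.226804.
δ = arcsin(-0.226804) = -13.11°.

δ = -13.11°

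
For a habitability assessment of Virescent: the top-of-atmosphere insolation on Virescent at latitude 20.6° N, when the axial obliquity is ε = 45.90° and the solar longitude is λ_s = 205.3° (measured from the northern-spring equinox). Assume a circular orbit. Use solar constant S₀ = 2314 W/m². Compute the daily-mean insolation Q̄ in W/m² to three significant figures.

Solar declination: sin δ = sin ε · sin λ_s = sin 45.90° × sin 205.3° = -0.30690, so δ = -17.872°.
cos H₀ = −tan(+20.6°) tan(-17.872°) = 0.1212, H₀ = 1.4493 rad.
Bracket: H₀ sin φ sin δ + cos φ cos δ sin H₀ = 1.4493×0.35184×-0.30690 + 0.93606×0.95174×0.99263 = -0.156495 + 0.884320 = 0.727825.
Q̄ = (S₀/π) × [bracket] = (2314/π) × 0.727825 = 536.1 W/m².

Q̄ ≈ 536 W/m²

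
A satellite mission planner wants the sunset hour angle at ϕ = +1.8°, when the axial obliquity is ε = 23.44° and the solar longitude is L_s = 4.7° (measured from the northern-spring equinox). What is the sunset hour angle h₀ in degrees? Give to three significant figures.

h₀ = 90.1°

Solar declination: sin δ = sin ε · sin L_s = sin 23.44° × sin 4.7° = 0.03259, so δ = +1.868°.
cos h₀ = −tan ϕ · tan δ = −tan(+1.8°) × tan(+1.868°) = -0.0010, so h₀ = 1.5718 rad = 90.06°.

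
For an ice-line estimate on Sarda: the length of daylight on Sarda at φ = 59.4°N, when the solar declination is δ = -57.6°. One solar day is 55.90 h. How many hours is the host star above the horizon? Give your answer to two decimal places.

cos H₀ = −tan φ · tan δ = 2.6644 ≥ 1, so the host star never rises (polar night) and H₀ = 0.
Daylight = 2H₀/(2π) × 55.90 h = (0.0000/π) × 55.90 = 0.00 h.

0.00 h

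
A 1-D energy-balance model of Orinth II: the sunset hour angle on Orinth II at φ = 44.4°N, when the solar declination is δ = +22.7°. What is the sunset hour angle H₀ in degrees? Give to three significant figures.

H₀ = 114°

cos H₀ = −tan φ · tan δ = −tan(+44.4°) × tan(+22.700°) = -0.4096, so H₀ = 1.9929 rad = 114.18°.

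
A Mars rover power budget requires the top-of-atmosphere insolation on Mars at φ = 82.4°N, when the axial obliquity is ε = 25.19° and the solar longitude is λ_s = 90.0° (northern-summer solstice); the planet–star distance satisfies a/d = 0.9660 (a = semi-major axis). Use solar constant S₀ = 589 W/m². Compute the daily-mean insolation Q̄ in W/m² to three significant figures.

Q̄ ≈ 232 W/m²

Solar declination: sin δ = sin ε · sin λ_s = sin 25.19° × sin 90.0° = 0.42562, so δ = +25.190°.
cos H₀ = −tan(+82.4°) tan(+25.190°) = -3.5251 ≤ −1 ⇒ polar day, H₀ = π.
Bracket: H₀ sin φ sin δ + cos φ cos δ sin H₀ = 3.1416×0.99122×0.42562 + 0.13226×0.90490×0.00000 = 1.325388 + 0.000000 = 1.325388.
Inverse-square distance factor (a/d)² = 0.9660² = 0.933156.
Q̄ = (S₀/π) × 0.933156 × [bracket] = (589/π) × 0.933156 × 1.325388 = 231.9 W/m².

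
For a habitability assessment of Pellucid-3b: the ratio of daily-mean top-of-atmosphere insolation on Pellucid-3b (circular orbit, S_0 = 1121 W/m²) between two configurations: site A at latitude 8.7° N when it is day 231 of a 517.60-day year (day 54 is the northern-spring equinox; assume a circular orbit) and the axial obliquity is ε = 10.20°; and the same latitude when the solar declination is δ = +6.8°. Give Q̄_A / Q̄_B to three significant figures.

Q̄_A / Q̄_B ≈ 1.00

— Configuration A (ϕ=+8.7°):
Solar longitude: L_s = 360° × (231 − 54)/517.60 = 123.107°.
sin δ = sin 10.20° × sin 123.107° = 0.14834, so δ = +8.531°.
cos h₀ = −tan(+8.7°) tan(+8.531°) = -0.0230, h₀ = 1.5938 rad.
Bracket: h₀ sin ϕ sin δ + cos ϕ cos δ sin h₀ = 1.5938×0.15126×0.14834 + 0.98849×0.98894×0.99974 = 0.035762 + 0.977303 = 1.013065.
Q̄ = (S_0/π) × [bracket] = (1121/π) × 1.013065 = 361.49 W/m².
— Configuration B (ϕ=+8.7°):
cos h₀ = −tan(+8.7°) tan(+6.800°) = -0.0182, h₀ = 1.5890 rad.
Bracket: h₀ sin ϕ sin δ + cos ϕ cos δ sin h₀ = 1.5890×0.15126×0.11840 + 0.98849×0.99297×0.99983 = 0.028458 + 0.981374 = 1.009832.
Q̄ = (S_0/π) × [bracket] = (1121/π) × 1.009832 = 360.33 W/m².
Ratio Q̄_A / Q̄_B = 361.49 / 360.33 = 1.003.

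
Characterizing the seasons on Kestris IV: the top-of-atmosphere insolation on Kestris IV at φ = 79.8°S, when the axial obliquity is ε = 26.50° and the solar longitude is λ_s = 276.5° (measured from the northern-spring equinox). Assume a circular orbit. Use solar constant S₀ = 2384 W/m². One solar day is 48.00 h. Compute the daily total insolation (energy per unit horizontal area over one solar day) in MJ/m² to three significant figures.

Solar declination: sin δ = sin ε · sin λ_s = sin 26.50° × sin 276.5° = -0.44333, so δ = -26.317°.
cos H₀ = −tan(-79.8°) tan(-26.317°) = -2.7488 ≤ −1 ⇒ polar day, H₀ = π.
Bracket: H₀ sin φ sin δ + cos φ cos δ sin H₀ = 3.1416×-0.98420×-0.44333 + 0.17708×0.89636×0.00000 = 1.370760 + 0.000000 = 1.370760.
Q̄ = (S₀/π) × [bracket] = (2384/π) × 1.370760 = 1040.2 W/m².
Daily total = Q̄ × 48.00 h × 3600 s/h = 1040.2 × 48.00 × 3600 / 10⁶ = 179.7 MJ/m².

180 MJ/m²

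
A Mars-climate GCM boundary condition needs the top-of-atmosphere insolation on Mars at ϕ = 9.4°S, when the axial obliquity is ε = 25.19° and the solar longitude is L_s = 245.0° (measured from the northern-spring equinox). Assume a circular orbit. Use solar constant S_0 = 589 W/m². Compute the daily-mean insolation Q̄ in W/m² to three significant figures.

Solar declination: sin δ = sin ε · sin L_s = sin 25.19° × sin 245.0° = -0.38574, so δ = -22.690°.
cos h₀ = −tan(-9.4°) tan(-22.690°) = -0.0692, h₀ = 1.6401 rad.
Bracket: h₀ sin ϕ sin δ + cos ϕ cos δ sin h₀ = 1.6401×-0.16333×-0.38574 + 0.98657×0.92261×0.99760 = 0.103331 + 0.908035 = 1.011366.
Q̄ = (S_0/π) × [bracket] = (589/π) × 1.011366 = 189.6 W/m².

Q̄ ≈ 190 W/m²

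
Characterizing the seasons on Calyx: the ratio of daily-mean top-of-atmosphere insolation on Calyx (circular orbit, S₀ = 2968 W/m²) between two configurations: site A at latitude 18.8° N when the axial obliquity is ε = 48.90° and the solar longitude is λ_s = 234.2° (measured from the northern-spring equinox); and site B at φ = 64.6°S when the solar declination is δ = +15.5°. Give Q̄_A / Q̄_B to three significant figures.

Q̄_A / Q̄_B ≈ 4.36

— Configuration A (φ=+18.8°):
Solar declination: sin δ = sin ε · sin λ_s = sin 48.90° × sin 234.2° = -0.61119, so δ = -37.675°.
cos H₀ = −tan(+18.8°) tan(-37.675°) = 0.2629, H₀ = 1.3048 rad.
Bracket: H₀ sin φ sin δ + cos φ cos δ sin H₀ = 1.3048×0.32227×-0.61119 + 0.94665×0.79149×0.96483 = -0.257004 + 0.722912 = 0.465908.
Q̄ = (S₀/π) × [bracket] = (2968/π) × 0.465908 = 440.16 W/m².
— Configuration B (φ=-64.6°):
cos H₀ = −tan(-64.6°) tan(+15.500°) = 0.5840, H₀ = 0.9471 rad.
Bracket: H₀ sin φ sin δ + cos φ cos δ sin H₀ = 0.9471×-0.90334×0.26724 + 0.42894×0.96363×0.81172 = -0.228638 + 0.335516 = 0.106878.
Q̄ = (S₀/π) × [bracket] = (2968/π) × 0.106878 = 100.97 W/m².
Ratio Q̄_A / Q̄_B = 440.16 / 100.97 = 4.359.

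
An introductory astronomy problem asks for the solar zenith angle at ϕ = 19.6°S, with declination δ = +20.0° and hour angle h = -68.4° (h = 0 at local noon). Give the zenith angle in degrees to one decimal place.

cos θ_z = sin ϕ sin δ + cos ϕ cos δ cos h = -0.114731 + 0.325880 = 0.211149.
θ_z = arccos(0.211149) = 77.8°.

θ_z = 77.8°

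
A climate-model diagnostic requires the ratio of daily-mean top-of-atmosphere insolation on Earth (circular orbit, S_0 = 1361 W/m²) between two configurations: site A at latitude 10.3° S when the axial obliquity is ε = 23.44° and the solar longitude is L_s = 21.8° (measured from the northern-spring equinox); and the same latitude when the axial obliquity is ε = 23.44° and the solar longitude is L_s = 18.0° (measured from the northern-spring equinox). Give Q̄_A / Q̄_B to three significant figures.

Q̄_A / Q̄_B ≈ 0.989

— Configuration A (ϕ=-10.3°):
Solar declination: sin δ = sin ε · sin L_s = sin 23.44° × sin 21.8° = 0.14773, so δ = +8.495°.
cos h₀ = −tan(-10.3°) tan(+8.495°) = 0.0271, h₀ = 1.5436 rad.
Bracket: h₀ sin ϕ sin δ + cos ϕ cos δ sin h₀ = 1.5436×-0.17880×0.14773 + 0.98389×0.98903×0.99963 = -0.040773 + 0.972737 = 0.931964.
Q̄ = (S_0/π) × [bracket] = (1361/π) × 0.931964 = 403.75 W/m².
— Configuration B (ϕ=-10.3°):
Solar declination: sin δ = sin ε · sin L_s = sin 23.44° × sin 18.0° = 0.12292, so δ = +7.061°.
cos h₀ = −tan(-10.3°) tan(+7.061°) = 0.0225, h₀ = 1.5483 rad.
Bracket: h₀ sin ϕ sin δ + cos ϕ cos δ sin h₀ = 1.5483×-0.17880×0.12292 + 0.98389×0.99242×0.99975 = -0.034029 + 0.976188 = 0.942159.
Q̄ = (S_0/π) × [bracket] = (1361/π) × 0.942159 = 408.16 W/m².
Ratio Q̄_A / Q̄_B = 403.75 / 408.16 = 0.9892.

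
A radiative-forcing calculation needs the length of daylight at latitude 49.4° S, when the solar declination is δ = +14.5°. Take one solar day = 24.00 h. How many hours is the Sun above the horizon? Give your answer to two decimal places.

cos H₀ = −tan φ · tan δ = −tan(-49.4°) × tan(+14.500°) = 0.3017, so H₀ = 1.2643 rad = 72.44°.
Daylight = 2H₀/(2π) × 24.00 h = (1.2643/π) × 24.00 = 9.66 h.

9.66 h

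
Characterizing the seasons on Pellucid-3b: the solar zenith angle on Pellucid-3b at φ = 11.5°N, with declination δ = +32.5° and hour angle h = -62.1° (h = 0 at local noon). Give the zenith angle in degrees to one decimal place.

θ_z = 60.4°

cos θ_z = sin φ sin δ + cos φ cos δ cos h = 0.107120 + 0.386725 = 0.493845.
θ_z = arccos(0.493845) = 60.4°.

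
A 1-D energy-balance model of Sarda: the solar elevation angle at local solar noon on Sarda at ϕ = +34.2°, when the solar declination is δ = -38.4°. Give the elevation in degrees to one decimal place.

At local noon the hour angle is zero, so the zenith angle equals |ϕ − δ| = |+34.2° − (-38.400°)| = 72.600°.
Elevation = 90° − 72.600° = 17.4°.

17.4°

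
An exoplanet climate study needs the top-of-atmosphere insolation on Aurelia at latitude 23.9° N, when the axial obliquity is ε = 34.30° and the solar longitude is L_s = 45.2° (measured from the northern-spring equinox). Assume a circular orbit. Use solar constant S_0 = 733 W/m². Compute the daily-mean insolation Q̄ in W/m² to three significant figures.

Solar declination: sin δ = sin ε · sin L_s = sin 34.30° × sin 45.2° = 0.39986, so δ = +23.570°.
cos h₀ = −tan(+23.9°) tan(+23.570°) = -0.1933, h₀ = 1.7653 rad.
Bracket: h₀ sin ϕ sin δ + cos ϕ cos δ sin h₀ = 1.7653×0.40514×0.39986 + 0.91425×0.91658×0.98114 = 0.285977 + 0.822179 = 1.108156.
Q̄ = (S_0/π) × [bracket] = (733/π) × 1.108156 = 258.6 W/m².

Q̄ ≈ 259 W/m²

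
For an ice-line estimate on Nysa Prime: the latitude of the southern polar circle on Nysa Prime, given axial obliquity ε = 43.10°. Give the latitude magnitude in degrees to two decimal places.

46.90°

The polar circle is the lowest latitude that experiences at least one full rotation of continuous darkness at the northern-summer solstice; it lies at |φ| = 90° − ε = 90° − 43.10° = 46.90°.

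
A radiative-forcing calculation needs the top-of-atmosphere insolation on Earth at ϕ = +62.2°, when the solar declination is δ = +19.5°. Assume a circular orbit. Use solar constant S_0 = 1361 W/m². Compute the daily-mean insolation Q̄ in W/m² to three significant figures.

Q̄ ≈ 436 W/m²

cos h₀ = −tan(+62.2°) tan(+19.500°) = -0.6716, h₀ = 2.3072 rad.
Bracket: h₀ sin ϕ sin δ + cos ϕ cos δ sin h₀ = 2.3072×0.88458×0.33381 + 0.46639×0.94264×0.74087 = 0.681274 + 0.325715 = 1.006989.
Q̄ = (S_0/π) × [bracket] = (1361/π) × 1.006989 = 436.2 W/m².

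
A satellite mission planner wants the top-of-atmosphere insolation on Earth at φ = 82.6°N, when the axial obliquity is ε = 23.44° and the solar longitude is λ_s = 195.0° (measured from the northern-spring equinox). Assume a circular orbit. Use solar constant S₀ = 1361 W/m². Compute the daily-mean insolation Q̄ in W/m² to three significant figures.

Solar declination: sin δ = sin ε · sin λ_s = sin 23.44° × sin 195.0° = -0.10296, so δ = -5.909°.
cos H₀ = −tan(+82.6°) tan(-5.909°) = 0.7969, H₀ = 0.6486 rad.
Bracket: H₀ sin φ sin δ + cos φ cos δ sin H₀ = 0.6486×0.99167×-0.10296 + 0.12880×0.99469×0.60405 = -0.066224 + 0.077389 = 0.011165.
Q̄ = (S₀/π) × [bracket] = (1361/π) × 0.011165 = 4.837 W/m².

Q̄ ≈ 4.84 W/m²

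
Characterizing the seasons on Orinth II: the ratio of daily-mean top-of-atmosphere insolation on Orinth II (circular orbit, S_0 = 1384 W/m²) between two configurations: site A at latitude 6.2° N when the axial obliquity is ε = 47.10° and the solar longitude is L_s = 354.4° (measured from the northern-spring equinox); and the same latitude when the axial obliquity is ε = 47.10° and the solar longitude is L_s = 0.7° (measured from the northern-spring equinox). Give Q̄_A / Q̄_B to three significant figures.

— Configuration A (ϕ=+6.2°):
Solar declination: sin δ = sin ε · sin L_s = sin 47.10° × sin 354.4° = -0.07148, so δ = -4.099°.
cos h₀ = −tan(+6.2°) tan(-4.099°) = 0.0078, h₀ = 1.5630 rad.
Bracket: h₀ sin ϕ sin δ + cos ϕ cos δ sin h₀ = 1.5630×0.10800×-0.07148 + 0.99415×0.99744×0.99997 = -0.012066 + 0.991575 = 0.979509.
Q̄ = (S_0/π) × [bracket] = (1384/π) × 0.979509 = 431.51 W/m².
— Configuration B (ϕ=+6.2°):
Solar declination: sin δ = sin ε · sin L_s = sin 47.10° × sin 0.7° = 0.00895, so δ = +0.513°.
cos h₀ = −tan(+6.2°) tan(+0.513°) = -0.0010, h₀ = 1.5718 rad.
Bracket: h₀ sin ϕ sin δ + cos ϕ cos δ sin h₀ = 1.5718×0.10800×0.00895 + 0.99415×0.99996×1.00000 = 0.001519 + 0.994110 = 0.995629.
Q̄ = (S_0/π) × [bracket] = (1384/π) × 0.995629 = 438.62 W/m².
Ratio Q̄_A / Q̄_B = 431.51 / 438.62 = 0.9838.

Q̄_A / Q̄_B ≈ 0.984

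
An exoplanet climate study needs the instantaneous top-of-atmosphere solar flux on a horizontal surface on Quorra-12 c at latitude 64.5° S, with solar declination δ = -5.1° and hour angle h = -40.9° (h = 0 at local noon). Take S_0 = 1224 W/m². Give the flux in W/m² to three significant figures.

495 W/m²

cos θ_z = sin ϕ sin δ + cos ϕ cos δ cos h = 0.080235 + 0.324115 = 0.404350.
Flux = S_0 · cos θ_z = 1224 × 0.404350 = 494.9 W/m².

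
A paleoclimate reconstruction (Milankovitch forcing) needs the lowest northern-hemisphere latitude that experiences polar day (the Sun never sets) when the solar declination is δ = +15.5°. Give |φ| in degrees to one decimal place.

|φ| = 74.5°

Polar day requires cos H₀ = −tan φ tan δ ≤ −1, i.e. tan φ tan δ ≥ 1.
The boundary is |tan φ| · |tan δ| = 1, so |φ| = 90° − |δ| = 90° − 15.5° = 74.5° in the northern hemisphere.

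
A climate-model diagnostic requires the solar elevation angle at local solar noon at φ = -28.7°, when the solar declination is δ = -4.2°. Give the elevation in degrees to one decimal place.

At local noon the hour angle is zero, so the zenith angle equals |φ − δ| = |-28.7° − (-4.200°)| = 24.500°.
Elevation = 90° − 24.500° = 65.5°.

65.5°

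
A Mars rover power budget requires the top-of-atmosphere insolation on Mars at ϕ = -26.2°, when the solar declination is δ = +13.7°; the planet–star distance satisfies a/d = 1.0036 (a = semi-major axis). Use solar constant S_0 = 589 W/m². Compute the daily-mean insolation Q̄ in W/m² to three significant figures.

Q̄ ≈ 135 W/m²

cos h₀ = −tan(-26.2°) tan(+13.700°) = 0.1200, h₀ = 1.4506 rad.
Bracket: h₀ sin ϕ sin δ + cos ϕ cos δ sin h₀ = 1.4506×-0.44151×0.23684 + 0.89726×0.97155×0.99278 = -0.151685 + 0.865439 = 0.713754.
Inverse-square distance factor (a/d)² = 1.0036² = 1.007213.
Q̄ = (S_0/π) × 1.007213 × [bracket] = (589/π) × 1.007213 × 0.713754 = 134.8 W/m².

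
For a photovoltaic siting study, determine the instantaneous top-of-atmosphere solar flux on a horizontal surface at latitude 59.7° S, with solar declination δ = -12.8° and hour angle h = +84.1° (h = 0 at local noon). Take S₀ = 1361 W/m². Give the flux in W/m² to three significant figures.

cos θ_z = sin φ sin δ + cos φ cos δ cos h = 0.191284 + 0.050573 = 0.241857.
Flux = S₀ · cos θ_z = 1361 × 0.241857 = 329.2 W/m².

329 W/m²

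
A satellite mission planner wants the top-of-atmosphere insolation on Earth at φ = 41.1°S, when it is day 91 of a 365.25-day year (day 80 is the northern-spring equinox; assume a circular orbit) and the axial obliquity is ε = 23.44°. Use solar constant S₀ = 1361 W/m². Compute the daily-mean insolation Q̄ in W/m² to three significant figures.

Q̄ ≈ 293 W/m²

Solar longitude: λ_s = 360° × (91 − 80)/365.25 = 10.842°.
sin δ = sin 23.44° × sin 10.842° = 0.07482, so δ = +4.291°.
cos H₀ = −tan(-41.1°) tan(+4.291°) = 0.0655, H₀ = 1.5053 rad.
Bracket: H₀ sin φ sin δ + cos φ cos δ sin H₀ = 1.5053×-0.65738×0.07482 + 0.75356×0.99720×0.99786 = -0.074038 + 0.749842 = 0.675804.
Q̄ = (S₀/π) × [bracket] = (1361/π) × 0.675804 = 292.8 W/m².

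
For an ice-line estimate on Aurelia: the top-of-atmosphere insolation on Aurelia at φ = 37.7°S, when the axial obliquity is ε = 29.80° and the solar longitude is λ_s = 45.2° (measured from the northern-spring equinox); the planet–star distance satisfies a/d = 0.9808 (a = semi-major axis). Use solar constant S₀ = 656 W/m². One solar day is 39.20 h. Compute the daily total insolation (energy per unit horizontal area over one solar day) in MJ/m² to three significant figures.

Solar declination: sin δ = sin ε · sin λ_s = sin 29.80° × sin 45.2° = 0.35264, so δ = +20.649°.
cos H₀ = −tan(-37.7°) tan(+20.649°) = 0.2913, H₀ = 1.2753 rad.
Bracket: H₀ sin φ sin δ + cos φ cos δ sin H₀ = 1.2753×-0.61153×0.35264 + 0.79122×0.93576×0.95664 = -0.275018 + 0.708289 = 0.433271.
Inverse-square distance factor (a/d)² = 0.9808² = 0.961969.
Q̄ = (S₀/π) × 0.961969 × [bracket] = (656/π) × 0.961969 × 0.433271 = 87.031 W/m².
Daily total = Q̄ × 39.20 h × 3600 s/h = 87.031 × 39.20 × 3600 / 10⁶ = 12.28 MJ/m².

12.3 MJ/m²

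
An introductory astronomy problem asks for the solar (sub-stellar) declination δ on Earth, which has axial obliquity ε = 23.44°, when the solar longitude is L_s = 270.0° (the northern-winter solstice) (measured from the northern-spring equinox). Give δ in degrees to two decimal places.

sin δ = sin ε · sin L_s = sin 23.44° × sin 270.0° = -0.397789.
δ = arcsin(-0.397789) = -23.44°.

δ = -23.44°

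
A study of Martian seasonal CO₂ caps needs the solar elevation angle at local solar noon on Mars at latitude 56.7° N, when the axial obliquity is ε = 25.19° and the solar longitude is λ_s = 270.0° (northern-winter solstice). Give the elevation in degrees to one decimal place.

Solar declination: sin δ = sin ε · sin λ_s = sin 25.19° × sin 270.0° = -0.42562, so δ = -25.190°.
At local noon the hour angle is zero, so the zenith angle equals |φ − δ| = |+56.7° − (-25.190°)| = 81.890°.
Elevation = 90° − 81.890° = 8.1°.

8.1°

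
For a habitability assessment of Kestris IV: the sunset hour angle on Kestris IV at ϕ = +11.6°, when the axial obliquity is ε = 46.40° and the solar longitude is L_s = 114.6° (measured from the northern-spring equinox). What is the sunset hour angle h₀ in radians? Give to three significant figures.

h₀ = 1.75 rad

Solar declination: sin δ = sin ε · sin L_s = sin 46.40° × sin 114.6° = 0.65844, so δ = +41.181°.
cos h₀ = −tan ϕ · tan δ = −tan(+11.6°) × tan(+41.181°) = -0.1796, so h₀ = 1.7514 rad = 100.35°.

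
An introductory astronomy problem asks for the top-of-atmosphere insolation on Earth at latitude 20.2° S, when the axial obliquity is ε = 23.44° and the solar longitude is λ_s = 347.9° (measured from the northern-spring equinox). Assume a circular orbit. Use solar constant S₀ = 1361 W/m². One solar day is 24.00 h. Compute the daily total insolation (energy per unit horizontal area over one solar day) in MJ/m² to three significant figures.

Solar declination: sin δ = sin ε · sin λ_s = sin 23.44° × sin 347.9° = -0.08338, so δ = -4.783°.
cos H₀ = −tan(-20.2°) tan(-4.783°) = -0.0308, H₀ = 1.6016 rad.
Bracket: H₀ sin φ sin δ + cos φ cos δ sin H₀ = 1.6016×-0.34530×-0.08338 + 0.93849×0.99652×0.99953 = 0.046112 + 0.934784 = 0.980896.
Q̄ = (S₀/π) × [bracket] = (1361/π) × 0.980896 = 424.94 W/m².
Daily total = Q̄ × 24.00 h × 3600 s/h = 424.94 × 24.00 × 3600 / 10⁶ = 36.71 MJ/m².

36.7 MJ/m²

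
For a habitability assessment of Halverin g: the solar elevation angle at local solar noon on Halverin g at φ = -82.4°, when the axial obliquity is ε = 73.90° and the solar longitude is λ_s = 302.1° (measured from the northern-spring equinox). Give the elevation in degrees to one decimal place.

Solar declination: sin δ = sin ε · sin λ_s = sin 73.90° × sin 302.1° = -0.81390, so δ = -54.478°.
At local noon the hour angle is zero, so the zenith angle equals |φ − δ| = |-82.4° − (-54.478°)| = 27.922°.
Elevation = 90° − 27.922° = 62.1°.

62.1°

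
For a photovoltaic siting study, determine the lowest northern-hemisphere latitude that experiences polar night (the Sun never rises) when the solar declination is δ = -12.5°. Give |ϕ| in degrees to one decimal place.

Polar night requires cos h₀ = −tan ϕ tan δ ≥ 1, i.e. tan ϕ tan δ ≤ −1.
The boundary is |tan ϕ| · |tan δ| = 1, so |ϕ| = 90° − |δ| = 90° − 12.5° = 77.5° in the northern hemisphere.

|ϕ| = 77.5°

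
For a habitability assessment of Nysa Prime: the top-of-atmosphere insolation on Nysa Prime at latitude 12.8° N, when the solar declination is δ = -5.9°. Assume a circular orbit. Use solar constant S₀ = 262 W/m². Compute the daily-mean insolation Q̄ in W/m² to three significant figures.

cos H₀ = −tan(+12.8°) tan(-5.900°) = 0.0235, H₀ = 1.5473 rad.
Bracket: H₀ sin φ sin δ + cos φ cos δ sin H₀ = 1.5473×0.22155×-0.10279 + 0.97515×0.99470×0.99972 = -0.035237 + 0.969710 = 0.934473.
Q̄ = (S₀/π) × [bracket] = (262/π) × 0.934473 = 77.93 W/m².

Q̄ ≈ 77.9 W/m²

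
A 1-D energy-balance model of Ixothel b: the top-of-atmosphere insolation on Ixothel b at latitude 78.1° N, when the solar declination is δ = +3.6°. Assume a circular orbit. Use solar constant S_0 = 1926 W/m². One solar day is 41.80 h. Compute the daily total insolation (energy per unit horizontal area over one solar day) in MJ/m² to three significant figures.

cos h₀ = −tan(+78.1°) tan(+3.600°) = -0.2986, h₀ = 1.8740 rad.
Bracket: h₀ sin ϕ sin δ + cos ϕ cos δ sin h₀ = 1.8740×0.97851×0.06279 + 0.20620×0.99803×0.95439 = 0.115140 + 0.196408 = 0.311548.
Q̄ = (S_0/π) × [bracket] = (1926/π) × 0.311548 = 191.00 W/m².
Daily total = Q̄ × 41.80 h × 3600 s/h = 191.00 × 41.80 × 3600 / 10⁶ = 28.74 MJ/m².

28.7 MJ/m²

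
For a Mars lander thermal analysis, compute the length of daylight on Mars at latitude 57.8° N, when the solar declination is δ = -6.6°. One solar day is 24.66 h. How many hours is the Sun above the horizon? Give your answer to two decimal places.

cos h₀ = −tan ϕ · tan δ = −tan(+57.8°) × tan(-6.600°) = 0.1837, so h₀ = 1.3860 rad = 79.41°.
Daylight = 2h₀/(2π) × 24.66 h = (1.3860/π) × 24.66 = 10.88 h.

10.88 h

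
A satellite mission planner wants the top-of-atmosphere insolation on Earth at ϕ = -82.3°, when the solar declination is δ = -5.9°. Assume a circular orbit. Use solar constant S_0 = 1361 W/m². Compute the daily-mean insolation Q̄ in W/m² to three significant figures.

cos h₀ = −tan(-82.3°) tan(-5.900°) = -0.7643, h₀ = 2.4408 rad.
Bracket: h₀ sin ϕ sin δ + cos ϕ cos δ sin h₀ = 2.4408×-0.99098×-0.10279 + 0.13399×0.99470×0.64484 = 0.248627 + 0.085944 = 0.334571.
Q̄ = (S_0/π) × [bracket] = (1361/π) × 0.334571 = 144.9 W/m².

Q̄ ≈ 145 W/m²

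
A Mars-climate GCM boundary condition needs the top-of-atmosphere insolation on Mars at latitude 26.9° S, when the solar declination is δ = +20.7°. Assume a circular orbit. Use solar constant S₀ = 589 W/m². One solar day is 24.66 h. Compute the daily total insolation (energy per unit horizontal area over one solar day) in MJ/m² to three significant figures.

cos H₀ = −tan(-26.9°) tan(+20.700°) = 0.1917, H₀ = 1.3779 rad.
Bracket: H₀ sin φ sin δ + cos φ cos δ sin H₀ = 1.3779×-0.45243×0.35347 + 0.89180×0.93544×0.98145 = -0.220354 + 0.818751 = 0.598397.
Q̄ = (S₀/π) × [bracket] = (589/π) × 0.598397 = 112.19 W/m².
Daily total = Q̄ × 24.66 h × 3600 s/h = 112.19 × 24.66 × 3600 / 10⁶ = 9.960 MJ/m².

9.96 MJ/m²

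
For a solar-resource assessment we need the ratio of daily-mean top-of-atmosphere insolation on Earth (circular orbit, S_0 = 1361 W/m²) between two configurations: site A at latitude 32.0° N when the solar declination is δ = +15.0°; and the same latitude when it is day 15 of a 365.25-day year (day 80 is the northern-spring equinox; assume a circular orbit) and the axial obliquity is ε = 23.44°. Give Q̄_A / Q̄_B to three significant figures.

Q̄_A / Q̄_B ≈ 2.02

— Configuration A (ϕ=+32.0°):
cos h₀ = −tan(+32.0°) tan(+15.000°) = -0.1674, h₀ = 1.7390 rad.
Bracket: h₀ sin ϕ sin δ + cos ϕ cos δ sin h₀ = 1.7390×0.52992×0.25882 + 0.84805×0.96593×0.98588 = 0.238511 + 0.807590 = 1.046101.
Q̄ = (S_0/π) × [bracket] = (1361/π) × 1.046101 = 453.19 W/m².
— Configuration B (ϕ=+32.0°):
Solar longitude: L_s = 360° × (15 − 80)/365.25 = -64.066°, i.e. -64.066° + 360° = 295.934°.
sin δ = sin 23.44° × sin 295.934° = -0.35773, so δ = -20.961°.
cos h₀ = −tan(+32.0°) tan(-20.961°) = 0.2394, h₀ = 1.3291 rad.
Bracket: h₀ sin ϕ sin δ + cos ϕ cos δ sin h₀ = 1.3291×0.52992×-0.35773 + 0.84805×0.93383×0.97093 = -0.251955 + 0.768913 = 0.516958.
Q̄ = (S_0/π) × [bracket] = (1361/π) × 0.516958 = 223.96 W/m².
Ratio Q̄_A / Q̄_B = 453.19 / 223.96 = 2.024.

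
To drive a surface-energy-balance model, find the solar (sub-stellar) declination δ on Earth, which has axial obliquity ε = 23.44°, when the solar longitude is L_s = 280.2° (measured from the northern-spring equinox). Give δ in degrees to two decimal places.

sin δ = sin ε · sin L_s = sin 23.44° × sin 280.2° = -0.391502.
δ = arcsin(-0.391502) = -23.05°.

δ = -23.05°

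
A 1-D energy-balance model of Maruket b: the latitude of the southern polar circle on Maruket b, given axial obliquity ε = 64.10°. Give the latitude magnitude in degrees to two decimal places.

25.90°

The polar circle is the lowest latitude that experiences at least one full rotation of continuous darkness at the northern-summer solstice; it lies at |φ| = 90° − ε = 90° − 64.10° = 25.90°.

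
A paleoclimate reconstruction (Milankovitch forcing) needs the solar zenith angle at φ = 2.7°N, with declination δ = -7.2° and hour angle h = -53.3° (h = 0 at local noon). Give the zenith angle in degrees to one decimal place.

θ_z = 54.1°

cos θ_z = sin φ sin δ + cos φ cos δ cos h = -0.005904 + 0.592254 = 0.586350.
θ_z = arccos(0.586350) = 54.1°.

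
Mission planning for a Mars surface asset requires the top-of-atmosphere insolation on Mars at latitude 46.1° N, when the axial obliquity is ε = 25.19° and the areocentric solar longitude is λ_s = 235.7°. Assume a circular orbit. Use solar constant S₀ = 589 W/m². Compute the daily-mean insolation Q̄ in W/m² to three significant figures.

Q̄ ≈ 56.5 W/m²

sin δ = sin 25.19° × sin 235.7° = -0.35161, so δ = -20.586°.
cos H₀ = −tan(+46.1°) tan(-20.586°) = 0.3903, H₀ = 1.1698 rad.
Bracket: H₀ sin φ sin δ + cos φ cos δ sin H₀ = 1.1698×0.72055×-0.35161 + 0.69340×0.93615×0.92069 = -0.296372 + 0.597644 = 0.301272.
Q̄ = (S₀/π) × [bracket] = (589/π) × 0.301272 = 56.48 W/m².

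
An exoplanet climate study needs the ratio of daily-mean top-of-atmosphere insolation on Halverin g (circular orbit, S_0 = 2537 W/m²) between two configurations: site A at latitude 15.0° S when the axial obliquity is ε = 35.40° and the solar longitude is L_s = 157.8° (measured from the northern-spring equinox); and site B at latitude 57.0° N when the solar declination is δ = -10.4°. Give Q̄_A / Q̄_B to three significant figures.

— Configuration A (ϕ=-15.0°):
Solar declination: sin δ = sin ε · sin L_s = sin 35.40° × sin 157.8° = 0.21888, so δ = +12.643°.
cos h₀ = −tan(-15.0°) tan(+12.643°) = 0.0601, h₀ = 1.5107 rad.
Bracket: h₀ sin ϕ sin δ + cos ϕ cos δ sin h₀ = 1.5107×-0.25882×0.21888 + 0.96593×0.97575×0.99819 = -0.085582 + 0.940800 = 0.855218.
Q̄ = (S_0/π) × [bracket] = (2537/π) × 0.855218 = 690.63 W/m².
— Configuration B (ϕ=+57.0°):
cos h₀ = −tan(+57.0°) tan(-10.400°) = 0.2826, h₀ = 1.2843 rad.
Bracket: h₀ sin ϕ sin δ + cos ϕ cos δ sin h₀ = 1.2843×0.83867×-0.18052 + 0.54464×0.98357×0.95923 = -0.194439 + 0.513851 = 0.319412.
Q̄ = (S_0/π) × [bracket] = (2537/π) × 0.319412 = 257.94 W/m².
Ratio Q̄_A / Q̄_B = 690.63 / 257.94 = 2.677.

Q̄_A / Q̄_B ≈ 2.68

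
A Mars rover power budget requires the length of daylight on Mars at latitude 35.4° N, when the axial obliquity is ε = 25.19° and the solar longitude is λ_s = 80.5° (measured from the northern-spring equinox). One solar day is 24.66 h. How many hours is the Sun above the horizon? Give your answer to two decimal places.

Solar declination: sin δ = sin ε · sin λ_s = sin 25.19° × sin 80.5° = 0.41978, so δ = +24.821°.
cos H₀ = −tan φ · tan δ = −tan(+35.4°) × tan(+24.821°) = -0.3287, so H₀ = 1.9057 rad = 109.19°.
Daylight = 2H₀/(2π) × 24.66 h = (1.9057/π) × 24.66 = 14.96 h.

14.96 h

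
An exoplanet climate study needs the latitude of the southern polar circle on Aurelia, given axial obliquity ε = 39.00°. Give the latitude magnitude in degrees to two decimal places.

51.00°

The polar circle is the lowest latitude that experiences at least one full rotation of continuous darkness at the northern-summer solstice; it lies at |φ| = 90° − ε = 90° − 39.00° = 51.00°.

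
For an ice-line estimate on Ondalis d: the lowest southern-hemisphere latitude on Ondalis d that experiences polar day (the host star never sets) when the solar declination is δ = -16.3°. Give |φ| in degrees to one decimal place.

|φ| = 73.7°

Polar day requires cos H₀ = −tan φ tan δ ≤ −1, i.e. tan φ tan δ ≥ 1.
The boundary is |tan φ| · |tan δ| = 1, so |φ| = 90° − |δ| = 90° − 16.3° = 73.7° in the southern hemisphere.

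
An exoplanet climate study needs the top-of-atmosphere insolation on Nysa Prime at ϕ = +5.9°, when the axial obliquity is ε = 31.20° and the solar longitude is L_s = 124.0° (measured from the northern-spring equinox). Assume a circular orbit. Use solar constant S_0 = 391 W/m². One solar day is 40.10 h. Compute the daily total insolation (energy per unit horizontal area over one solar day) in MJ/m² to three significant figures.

Solar declination: sin δ = sin ε · sin L_s = sin 31.20° × sin 124.0° = 0.42946, so δ = +25.434°.
cos h₀ = −tan(+5.9°) tan(+25.434°) = -0.0491, h₀ = 1.6200 rad.
Bracket: h₀ sin ϕ sin δ + cos ϕ cos δ sin h₀ = 1.6200×0.10279×0.42946 + 0.99470×0.90308×0.99879 = 0.071514 + 0.897207 = 0.968721.
Q̄ = (S_0/π) × [bracket] = (391/π) × 0.968721 = 120.57 W/m².
Daily total = Q̄ × 40.10 h × 3600 s/h = 120.57 × 40.10 × 3600 / 10⁶ = 17.41 MJ/m².

17.4 MJ/m²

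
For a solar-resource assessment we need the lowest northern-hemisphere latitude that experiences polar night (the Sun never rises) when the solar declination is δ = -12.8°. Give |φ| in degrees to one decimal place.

Polar night requires cos H₀ = −tan φ tan δ ≥ 1, i.e. tan φ tan δ ≤ −1.
The boundary is |tan φ| · |tan δ| = 1, so |φ| = 90° − |δ| = 90° − 12.8° = 77.2° in the northern hemisphere.

|φ| = 77.2°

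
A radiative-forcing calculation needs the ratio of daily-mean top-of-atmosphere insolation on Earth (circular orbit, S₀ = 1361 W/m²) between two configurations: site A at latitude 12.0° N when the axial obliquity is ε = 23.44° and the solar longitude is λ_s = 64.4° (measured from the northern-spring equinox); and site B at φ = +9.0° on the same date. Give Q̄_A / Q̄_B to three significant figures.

— Configuration A (φ=+12.0°):
Solar declination: sin δ = sin ε · sin λ_s = sin 23.44° × sin 64.4° = 0.35874, so δ = +21.023°.
cos H₀ = −tan(+12.0°) tan(+21.023°) = -0.0817, H₀ = 1.6526 rad.
Bracket: H₀ sin φ sin δ + cos φ cos δ sin H₀ = 1.6526×0.20791×0.35874 + 0.97815×0.93344×0.99666 = 0.123260 + 0.909995 = 1.033255.
Q̄ = (S₀/π) × [bracket] = (1361/π) × 1.033255 = 447.63 W/m².
— Configuration B (φ=+9.0°):
cos H₀ = −tan(+9.0°) tan(+21.023°) = -0.0609, H₀ = 1.6317 rad.
Bracket: H₀ sin φ sin δ + cos φ cos δ sin H₀ = 1.6317×0.15643×0.35874 + 0.98769×0.93344×0.99815 = 0.091567 + 0.920244 = 1.011811.
Q̄ = (S₀/π) × [bracket] = (1361/π) × 1.011811 = 438.34 W/m².
Ratio Q̄_A / Q̄_B = 447.63 / 438.34 = 1.021.

Q̄_A / Q̄_B ≈ 1.02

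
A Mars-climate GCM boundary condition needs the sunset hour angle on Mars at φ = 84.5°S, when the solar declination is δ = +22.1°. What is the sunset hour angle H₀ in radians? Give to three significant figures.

H₀ = 0.00 rad

cos H₀ = −tan φ · tan δ = 4.2171 ≥ 1, so the Sun never rises (polar night) and H₀ = 0.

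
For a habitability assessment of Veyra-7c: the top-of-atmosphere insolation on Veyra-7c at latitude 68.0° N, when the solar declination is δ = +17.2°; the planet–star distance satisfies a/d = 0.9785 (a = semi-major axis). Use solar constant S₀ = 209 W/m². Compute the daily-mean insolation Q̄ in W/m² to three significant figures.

cos H₀ = −tan(+68.0°) tan(+17.200°) = -0.7662, H₀ = 2.4437 rad.
Bracket: H₀ sin φ sin δ + cos φ cos δ sin H₀ = 2.4437×0.92718×0.29571 + 0.37461×0.95528×0.64264 = 0.670005 + 0.229974 = 0.899979.
Inverse-square distance factor (a/d)² = 0.9785² = 0.957462.
Q̄ = (S₀/π) × 0.957462 × [bracket] = (209/π) × 0.957462 × 0.899979 = 57.33 W/m².

Q̄ ≈ 57.3 W/m²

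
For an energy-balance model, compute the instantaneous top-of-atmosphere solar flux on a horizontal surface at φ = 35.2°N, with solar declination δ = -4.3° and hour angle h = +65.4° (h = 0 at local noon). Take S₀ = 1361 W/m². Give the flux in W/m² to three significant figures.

403 W/m²

cos θ_z = sin φ sin δ + cos φ cos δ cos h = -0.043220 + 0.339204 = 0.295984.
Flux = S₀ · cos θ_z = 1361 × 0.295984 = 402.8 W/m².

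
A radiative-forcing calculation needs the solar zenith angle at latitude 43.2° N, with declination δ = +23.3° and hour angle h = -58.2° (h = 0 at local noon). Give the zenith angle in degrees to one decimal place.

cos θ_z = sin ϕ sin δ + cos ϕ cos δ cos h = 0.270770 + 0.352807 = 0.623577.
θ_z = arccos(0.623577) = 51.4°.

θ_z = 51.4°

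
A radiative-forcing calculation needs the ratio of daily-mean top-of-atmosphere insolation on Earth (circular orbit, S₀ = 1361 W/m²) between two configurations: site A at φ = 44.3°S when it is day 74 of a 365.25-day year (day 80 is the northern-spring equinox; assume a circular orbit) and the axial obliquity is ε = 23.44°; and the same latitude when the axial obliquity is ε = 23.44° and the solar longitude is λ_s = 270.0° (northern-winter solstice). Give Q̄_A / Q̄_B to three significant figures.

Q̄_A / Q̄_B ≈ 0.660

— Configuration A (φ=-44.3°):
Solar longitude: λ_s = 360° × (74 − 80)/365.25 = -5.914°, i.e. -5.914° + 360° = 354.086°.
sin δ = sin 23.44° × sin 354.086° = -0.04098, so δ = -2.349°.
cos H₀ = −tan(-44.3°) tan(-2.349°) = -0.0400, H₀ = 1.6108 rad.
Bracket: H₀ sin φ sin δ + cos φ cos δ sin H₀ = 1.6108×-0.69842×-0.04098 + 0.71569×0.99916×0.99920 = 0.046103 + 0.714517 = 0.760620.
Q̄ = (S₀/π) × [bracket] = (1361/π) × 0.760620 = 329.52 W/m².
— Configuration B (φ=-44.3°):
Solar declination: sin δ = sin ε · sin λ_s = sin 23.44° × sin 270.0° = -0.39779, so δ = -23.440°.
cos H₀ = −tan(-44.3°) tan(-23.440°) = -0.4231, H₀ = 2.0077 rad.
Bracket: H₀ sin φ sin δ + cos φ cos δ sin H₀ = 2.0077×-0.69842×-0.39779 + 0.71569×0.91748×0.90608 = 0.557788 + 0.594960 = 1.152748.
Q̄ = (S₀/π) × [bracket] = (1361/π) × 1.152748 = 499.39 W/m².
Ratio Q̄_A / Q̄_B = 329.52 / 499.39 = 0.6598.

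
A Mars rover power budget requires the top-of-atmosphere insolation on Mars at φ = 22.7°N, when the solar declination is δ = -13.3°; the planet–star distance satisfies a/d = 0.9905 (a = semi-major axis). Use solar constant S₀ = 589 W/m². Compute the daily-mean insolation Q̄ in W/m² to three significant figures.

Q̄ ≈ 140 W/m²

cos H₀ = −tan(+22.7°) tan(-13.300°) = 0.0989, H₀ = 1.4718 rad.
Bracket: H₀ sin φ sin δ + cos φ cos δ sin H₀ = 1.4718×0.38591×-0.23005 + 0.92254×0.97318×0.99510 = -0.130664 + 0.893398 = 0.762734.
Inverse-square distance factor (a/d)² = 0.9905² = 0.981090.
Q̄ = (S₀/π) × 0.981090 × [bracket] = (589/π) × 0.981090 × 0.762734 = 140.3 W/m².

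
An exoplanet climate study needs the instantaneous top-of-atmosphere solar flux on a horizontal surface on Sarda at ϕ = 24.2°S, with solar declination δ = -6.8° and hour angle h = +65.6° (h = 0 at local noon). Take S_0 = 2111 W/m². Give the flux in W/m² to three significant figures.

892 W/m²

cos θ_z = sin ϕ sin δ + cos ϕ cos δ cos h = 0.048537 + 0.374150 = 0.422687.
Flux = S_0 · cos θ_z = 2111 × 0.422687 = 892.3 W/m².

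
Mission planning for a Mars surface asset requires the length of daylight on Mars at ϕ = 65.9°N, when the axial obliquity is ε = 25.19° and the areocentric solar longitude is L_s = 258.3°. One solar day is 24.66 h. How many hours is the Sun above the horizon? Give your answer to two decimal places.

sin δ = sin 25.19° × sin 258.3° = -0.41678, so δ = -24.631°.
cos h₀ = −tan ϕ · tan δ = 1.0250 ≥ 1, so the Sun never rises (polar night) and h₀ = 0.
Daylight = 2h₀/(2π) × 24.66 h = (0.0000/π) × 24.66 = 0.00 h.

0.00 h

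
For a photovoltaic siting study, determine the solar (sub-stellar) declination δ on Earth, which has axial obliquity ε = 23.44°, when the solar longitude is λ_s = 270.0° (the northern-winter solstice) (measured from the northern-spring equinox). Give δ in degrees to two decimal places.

sin δ = sin ε · sin λ_s = sin 23.44° × sin 270.0° = -0.397789.
δ = arcsin(-0.397789) = -23.44°.

δ = -23.44°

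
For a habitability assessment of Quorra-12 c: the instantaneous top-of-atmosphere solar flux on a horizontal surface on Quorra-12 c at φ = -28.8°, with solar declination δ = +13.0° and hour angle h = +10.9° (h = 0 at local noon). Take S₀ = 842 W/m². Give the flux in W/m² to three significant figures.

615 W/m²

cos θ_z = sin φ sin δ + cos φ cos δ cos h = -0.108371 + 0.838442 = 0.730071.
Flux = S₀ · cos θ_z = 842 × 0.730071 = 614.7 W/m².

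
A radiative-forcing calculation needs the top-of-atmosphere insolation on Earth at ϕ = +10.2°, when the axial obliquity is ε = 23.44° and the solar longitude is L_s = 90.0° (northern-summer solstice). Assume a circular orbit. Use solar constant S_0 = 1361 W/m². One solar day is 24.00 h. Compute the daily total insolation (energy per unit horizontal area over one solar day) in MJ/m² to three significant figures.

38.0 MJ/m²

Solar declination: sin δ = sin ε · sin L_s = sin 23.44° × sin 90.0° = 0.39779, so δ = +23.440°.
cos h₀ = −tan(+10.2°) tan(+23.440°) = -0.0780, h₀ = 1.6489 rad.
Bracket: h₀ sin ϕ sin δ + cos ϕ cos δ sin h₀ = 1.6489×0.17708×0.39779 + 0.98420×0.91748×0.99695 = 0.116150 + 0.900230 = 1.016380.
Q̄ = (S_0/π) × [bracket] = (1361/π) × 1.016380 = 440.32 W/m².
Daily total = Q̄ × 24.00 h × 3600 s/h = 440.32 × 24.00 × 3600 / 10⁶ = 38.04 MJ/m².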